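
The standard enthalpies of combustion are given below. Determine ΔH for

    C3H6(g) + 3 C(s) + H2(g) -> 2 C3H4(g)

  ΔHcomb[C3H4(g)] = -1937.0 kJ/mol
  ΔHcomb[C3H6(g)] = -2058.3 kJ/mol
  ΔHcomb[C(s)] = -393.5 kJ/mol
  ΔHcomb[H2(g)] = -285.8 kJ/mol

ΔH = 349.4 kJ/mol

Using ΔH = Σ nΔHc°(reactants) − Σ nΔHc°(products):
= [1·(-2058.3) + 3·(-393.5) + 1·(-285.8)] − [2·(-1937.0)]
= 349.4 kJ/mol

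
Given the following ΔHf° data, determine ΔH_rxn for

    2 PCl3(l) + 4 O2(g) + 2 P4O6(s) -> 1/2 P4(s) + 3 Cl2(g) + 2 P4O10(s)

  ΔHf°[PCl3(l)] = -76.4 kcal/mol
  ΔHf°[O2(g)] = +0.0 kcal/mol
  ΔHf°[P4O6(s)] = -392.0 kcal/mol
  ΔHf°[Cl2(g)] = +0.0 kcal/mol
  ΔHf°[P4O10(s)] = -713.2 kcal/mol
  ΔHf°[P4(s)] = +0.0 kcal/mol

Products: 1/2·(+0.0) + 3·(+0.0) + 2·(-713.2) = -1426.4
Reactants: 2·(-76.4) + 4·(+0.0) + 2·(-392.0) = -936.8
ΔH_rxn = (-1426.4) − (-936.8) = -489.6 kcal/mol

ΔH_rxn = -489.6 kcal/mol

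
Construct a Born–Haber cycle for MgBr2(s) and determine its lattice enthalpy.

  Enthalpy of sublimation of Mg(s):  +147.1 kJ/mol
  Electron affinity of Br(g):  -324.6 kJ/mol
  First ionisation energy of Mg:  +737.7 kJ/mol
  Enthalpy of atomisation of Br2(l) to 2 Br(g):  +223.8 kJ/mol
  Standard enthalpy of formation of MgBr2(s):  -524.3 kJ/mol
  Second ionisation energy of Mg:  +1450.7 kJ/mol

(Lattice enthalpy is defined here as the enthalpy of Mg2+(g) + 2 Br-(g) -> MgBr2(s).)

U = -2434.4 kJ/mol

ΔHf° = 1·ΔHsub + 1·(ΣIE) + 1·D(Br2) + 2·EA + U
-524.3 = 1·(+147.1) + 1·(+2188.4) + 1·(+223.8) + 2·(-324.6) + U
U = -524.3 − (+1910.1) = -2434.4 kJ/mol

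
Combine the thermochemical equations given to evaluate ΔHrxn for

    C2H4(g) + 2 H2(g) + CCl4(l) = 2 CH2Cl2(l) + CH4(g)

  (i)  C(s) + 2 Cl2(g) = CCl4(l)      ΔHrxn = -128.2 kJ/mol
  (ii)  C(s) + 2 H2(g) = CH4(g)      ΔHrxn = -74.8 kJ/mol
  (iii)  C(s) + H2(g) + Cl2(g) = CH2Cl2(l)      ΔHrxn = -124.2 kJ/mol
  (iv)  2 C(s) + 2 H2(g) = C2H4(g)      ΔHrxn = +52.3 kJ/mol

ΔHrxn = -247.3 kJ/mol

(i) reversed: +128.2 kJ/mol
(ii) as written: -74.8 kJ/mol
(iii) × 2: (2)·(-124.2) = -248.4 kJ/mol
(iv) reversed: -52.3 kJ/mol
ΔHrxn = (+128.2) + (-74.8) + (-248.4) + (-52.3) = -247.3 kJ/mol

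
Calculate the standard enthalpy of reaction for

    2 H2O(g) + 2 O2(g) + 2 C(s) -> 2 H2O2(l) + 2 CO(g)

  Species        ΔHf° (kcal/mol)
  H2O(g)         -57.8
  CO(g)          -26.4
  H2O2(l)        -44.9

ΔHrxn = -27.0 kcal/mol

Products: 2·(-44.9) + 2·(-26.4) = -142.6
Reactants: 2·(-57.8) + 2·(+0.0) + 2·(+0.0) = -115.6
ΔHrxn = (-142.6) − (-115.6) = -27.0 kcal/mol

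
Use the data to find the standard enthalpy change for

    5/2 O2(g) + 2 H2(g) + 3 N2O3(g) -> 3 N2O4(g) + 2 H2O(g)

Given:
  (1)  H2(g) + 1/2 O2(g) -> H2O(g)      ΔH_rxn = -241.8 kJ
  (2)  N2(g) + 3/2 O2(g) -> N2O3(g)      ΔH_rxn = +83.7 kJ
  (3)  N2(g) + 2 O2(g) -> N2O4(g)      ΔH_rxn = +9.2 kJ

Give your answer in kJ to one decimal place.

ΔH_rxn = -707.1 kJ

(1) × 2 (×2 to match 2 H2O(g) in the target): (2)·(-241.8) = -483.6 kJ
(2) reversed and × 3 (N2O3(g) must end up as a reactant; ×3 to match 3 N2O3(g) in the target): (-3)·(+83.7) = -251.1 kJ
(3) × 3 (scale by 3 for the 3 N2O4(g)): (3)·(+9.2) = +27.6 kJ
Since enthalpy is a state function, ΔH_rxn = (2)·(-241.8) + (-3)·(+83.7) + (3)·(+9.2) = -707.1 kJ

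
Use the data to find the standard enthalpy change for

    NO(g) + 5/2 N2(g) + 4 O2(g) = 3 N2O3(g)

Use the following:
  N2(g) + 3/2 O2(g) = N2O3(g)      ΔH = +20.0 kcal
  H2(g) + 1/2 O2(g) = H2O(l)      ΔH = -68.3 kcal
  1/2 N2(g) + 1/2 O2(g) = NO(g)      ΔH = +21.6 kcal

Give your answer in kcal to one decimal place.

ΔH = 38.4 kcal

equation 1 × 3 (scale by 3 for the 3 N2O3(g)): (3)·(+20.0) = +60.0 kcal
equation 2: not needed (H2O(l) appears nowhere else).
equation 3 reversed (reverse to put NO(g) on the reactant side): -21.6 kcal
Combining the equations, ΔH = (+60.0) + (-21.6) = 38.4 kcal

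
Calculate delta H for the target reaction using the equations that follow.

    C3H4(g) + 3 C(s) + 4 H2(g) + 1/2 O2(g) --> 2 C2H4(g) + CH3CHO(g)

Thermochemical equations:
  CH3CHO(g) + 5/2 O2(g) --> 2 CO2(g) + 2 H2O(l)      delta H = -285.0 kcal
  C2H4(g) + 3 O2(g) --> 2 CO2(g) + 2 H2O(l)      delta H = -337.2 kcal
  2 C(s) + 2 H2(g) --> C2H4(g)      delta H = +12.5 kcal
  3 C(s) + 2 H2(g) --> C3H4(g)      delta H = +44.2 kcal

equation 1 reversed: +285.0 kcal
equation 2 as written: -337.2 kcal
equation 3 × 3: (3)·(+12.5) = +37.5 kcal
equation 4 reversed: -44.2 kcal
By Hess's law, delta H = (+285.0) + (-337.2) + (+37.5) + (-44.2) = -58.9 kcal

delta H = -58.9 kcal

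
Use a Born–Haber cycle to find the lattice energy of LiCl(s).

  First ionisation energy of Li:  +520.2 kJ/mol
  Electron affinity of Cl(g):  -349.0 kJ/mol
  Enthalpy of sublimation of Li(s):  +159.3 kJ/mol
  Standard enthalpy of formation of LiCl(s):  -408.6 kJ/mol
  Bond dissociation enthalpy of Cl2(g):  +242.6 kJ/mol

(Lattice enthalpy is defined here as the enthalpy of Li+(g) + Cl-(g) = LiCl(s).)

U = -860.4 kJ/mol

ΔHf° = 1·ΔHsub + 1·(ΣIE) + 1/2·D(Cl2) + 1·EA + U
-408.6 = 1·(+159.3) + 1·(+520.2) + 1/2·(+242.6) + 1·(-349.0) + U
U = -408.6 − (+451.8) = -860.4 kJ/mol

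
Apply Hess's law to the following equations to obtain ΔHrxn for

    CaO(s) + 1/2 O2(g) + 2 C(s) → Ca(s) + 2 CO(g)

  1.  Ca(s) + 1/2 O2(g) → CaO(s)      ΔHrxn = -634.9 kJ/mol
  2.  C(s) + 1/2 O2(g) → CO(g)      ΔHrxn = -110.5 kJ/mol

eq. 1 reversed (CaO(s) must end up as a reactant): +634.9 kJ/mol
eq. 2 × 2 (scale by 2 for the 2 CO(g)): (2)·(-110.5) = -221.0 kJ/mol
Summing the manipulated equations, ΔHrxn = (-1)·(-634.9) + (2)·(-110.5) = 413.9 kJ/mol

ΔHrxn = 413.9 kJ/mol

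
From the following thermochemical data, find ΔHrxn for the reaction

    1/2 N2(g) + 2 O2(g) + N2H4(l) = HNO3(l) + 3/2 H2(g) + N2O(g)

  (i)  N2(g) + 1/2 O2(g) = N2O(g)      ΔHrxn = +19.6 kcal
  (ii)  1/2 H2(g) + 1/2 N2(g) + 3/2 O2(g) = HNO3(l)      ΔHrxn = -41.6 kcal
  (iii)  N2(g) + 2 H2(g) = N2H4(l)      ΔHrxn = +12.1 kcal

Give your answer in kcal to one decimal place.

ΔHrxn = -34.1 kcal

(i) as written: +19.6 kcal
(ii) as written: -41.6 kcal
(iii) reversed: -12.1 kcal
ΔHrxn = (+19.6) + (-41.6) + (-12.1) = -34.1 kcal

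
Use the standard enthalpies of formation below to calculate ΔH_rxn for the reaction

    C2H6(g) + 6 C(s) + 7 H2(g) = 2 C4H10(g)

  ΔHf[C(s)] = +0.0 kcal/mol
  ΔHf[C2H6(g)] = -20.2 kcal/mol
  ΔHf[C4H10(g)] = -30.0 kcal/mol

ΔH_rxn = -39.8 kcal/mol

Products: 2·(-30.0) = -60.0
Reactants: 1·(-20.2) + 6·(+0.0) + 7·(+0.0) = -20.2
ΔH_rxn = (-60.0) − (-20.2) = -39.8 kcal/mol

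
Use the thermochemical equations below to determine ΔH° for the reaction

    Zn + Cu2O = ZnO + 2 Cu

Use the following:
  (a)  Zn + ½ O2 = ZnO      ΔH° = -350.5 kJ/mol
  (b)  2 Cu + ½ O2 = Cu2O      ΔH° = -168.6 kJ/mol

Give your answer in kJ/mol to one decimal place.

(a) as written (ZnO already on the product side): -350.5 kJ/mol
(b) reversed (reverse to put Cu2O on the reactant side): +168.6 kJ/mol
Combining the equations, ΔH° = (-350.5) + (+168.6) = -181.9 kJ/mol

ΔH° = -181.9 kJ/mol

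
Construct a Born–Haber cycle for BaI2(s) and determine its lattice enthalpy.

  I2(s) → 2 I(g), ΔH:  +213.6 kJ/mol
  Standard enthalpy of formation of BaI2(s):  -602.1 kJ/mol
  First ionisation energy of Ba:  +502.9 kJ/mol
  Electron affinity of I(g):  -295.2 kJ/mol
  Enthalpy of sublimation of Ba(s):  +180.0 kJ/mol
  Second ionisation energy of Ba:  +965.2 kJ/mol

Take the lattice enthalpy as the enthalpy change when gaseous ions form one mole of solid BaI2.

U = -1873.4 kJ/mol

ΔHf° = 1·ΔHsub + 1·(ΣIE) + 1·D(I2) + 2·EA + U
-602.1 = 1·(+180.0) + 1·(+1468.1) + 1·(+213.6) + 2·(-295.2) + U
U = -602.1 − (+1271.3) = -1873.4 kJ/mol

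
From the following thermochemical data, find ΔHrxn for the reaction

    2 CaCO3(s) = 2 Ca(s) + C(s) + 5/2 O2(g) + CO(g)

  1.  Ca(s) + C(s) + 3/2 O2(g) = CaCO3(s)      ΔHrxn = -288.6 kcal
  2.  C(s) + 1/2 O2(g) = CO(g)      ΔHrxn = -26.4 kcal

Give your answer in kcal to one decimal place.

ΔHrxn = 550.8 kcal

eq. 1 reversed and × 2: (-2)·(-288.6) = +577.2 kcal
eq. 2 as written: -26.4 kcal
By Hess's law, ΔHrxn = (-2)·(-288.6) + (1)·(-26.4) = 550.8 kcal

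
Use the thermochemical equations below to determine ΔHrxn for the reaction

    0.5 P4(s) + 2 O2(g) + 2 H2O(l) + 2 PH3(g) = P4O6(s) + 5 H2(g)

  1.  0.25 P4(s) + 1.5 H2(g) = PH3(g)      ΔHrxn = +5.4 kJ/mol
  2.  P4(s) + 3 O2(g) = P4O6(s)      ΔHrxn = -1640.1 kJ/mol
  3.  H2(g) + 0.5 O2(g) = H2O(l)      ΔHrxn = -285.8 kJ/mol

ΔHrxn = -1079.3 kJ/mol

eq. 1 reversed and × 2 (PH3(g) must end up as a reactant; ×2 to match 2 PH3(g) in the target): (-2)·(+5.4) = -10.8 kJ/mol
eq. 2 as written (P4O6(s) already on the product side): -1640.1 kJ/mol
eq. 3 reversed and × 2 (H2O(l) must end up as a reactant; scale by 2 for the 2 H2O(l)): (-2)·(-285.8) = +571.6 kJ/mol
Summing the manipulated equations, ΔHrxn = (-10.8) + (-1640.1) + (+571.6) = -1079.3 kJ/mol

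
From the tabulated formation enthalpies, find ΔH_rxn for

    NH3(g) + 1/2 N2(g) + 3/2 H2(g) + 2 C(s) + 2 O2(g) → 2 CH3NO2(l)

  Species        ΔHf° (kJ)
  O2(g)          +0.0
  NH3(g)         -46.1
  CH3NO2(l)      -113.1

Products: 2·(-113.1) = -226.2
Reactants: 1·(-46.1) + 1/2·(+0.0) + 3/2·(+0.0) + 2·(+0.0) + 2·(+0.0) = -46.1
ΔH_rxn = (-226.2) − (-46.1) = -180.1 kJ

ΔH_rxn = -180.1 kJ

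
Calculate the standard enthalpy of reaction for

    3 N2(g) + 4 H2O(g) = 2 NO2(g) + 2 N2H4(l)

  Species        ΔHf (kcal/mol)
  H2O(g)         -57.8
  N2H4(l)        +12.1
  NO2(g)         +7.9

Products: 2·(+7.9) + 2·(+12.1) = +40.0
Reactants: 3·(+0.0) + 4·(-57.8) = -231.2
ΔH° = (+40.0) − (-231.2) = 271.2 kcal/mol

ΔH° = 271.2 kcal/mol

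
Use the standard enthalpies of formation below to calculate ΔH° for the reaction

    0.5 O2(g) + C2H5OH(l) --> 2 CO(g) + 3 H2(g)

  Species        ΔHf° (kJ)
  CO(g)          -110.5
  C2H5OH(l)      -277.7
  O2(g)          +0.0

Products: 2·(-110.5) + 3·(+0.0) = -221.0
Reactants: 1/2·(+0.0) + 1·(-277.7) = -277.7
ΔH° = (-221.0) − (-277.7) = 56.7 kJ

ΔH° = 56.7 kJ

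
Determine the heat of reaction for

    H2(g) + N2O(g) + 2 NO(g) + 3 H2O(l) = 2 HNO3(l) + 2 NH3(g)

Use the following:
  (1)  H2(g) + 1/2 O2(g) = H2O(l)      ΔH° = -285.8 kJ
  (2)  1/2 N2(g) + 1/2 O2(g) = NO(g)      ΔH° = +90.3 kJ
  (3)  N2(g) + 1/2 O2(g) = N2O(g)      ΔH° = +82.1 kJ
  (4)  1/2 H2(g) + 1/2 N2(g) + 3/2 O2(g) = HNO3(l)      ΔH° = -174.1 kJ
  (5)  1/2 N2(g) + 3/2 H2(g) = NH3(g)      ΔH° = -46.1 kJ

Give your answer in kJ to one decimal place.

ΔH° = 154.3 kJ

(1) reversed and × 3: (-3)·(-285.8) = +857.4 kJ
(2) reversed and × 2: (-2)·(+90.3) = -180.6 kJ
(3) reversed: -82.1 kJ
(4) × 2: (2)·(-174.1) = -348.2 kJ
(5) × 2: (2)·(-46.1) = -92.2 kJ
ΔH° = (+857.4) + (-180.6) + (-82.1) + (-348.2) + (-92.2) = 154.3 kJ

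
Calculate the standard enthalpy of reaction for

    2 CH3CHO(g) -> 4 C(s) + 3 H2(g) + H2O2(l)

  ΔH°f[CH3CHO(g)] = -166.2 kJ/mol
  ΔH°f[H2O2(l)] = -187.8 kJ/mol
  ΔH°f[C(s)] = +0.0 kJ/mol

ΔH° = 144.6 kJ/mol

Products: 4·(+0.0) + 3·(+0.0) + 1·(-187.8) = -187.8
Reactants: 2·(-166.2) = -332.4
ΔH° = (-187.8) − (-332.4) = 144.6 kJ/mol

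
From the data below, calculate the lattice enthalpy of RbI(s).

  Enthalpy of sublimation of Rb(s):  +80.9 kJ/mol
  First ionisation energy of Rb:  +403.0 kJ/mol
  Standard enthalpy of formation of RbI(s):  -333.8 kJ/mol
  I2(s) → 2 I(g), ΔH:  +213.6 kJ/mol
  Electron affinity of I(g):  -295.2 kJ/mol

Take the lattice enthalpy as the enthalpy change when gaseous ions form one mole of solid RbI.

ΔHf° = 1·ΔHsub + 1·(ΣIE) + 1/2·D(I2) + 1·EA + U
-333.8 = 1·(+80.9) + 1·(+403.0) + 1/2·(+213.6) + 1·(-295.2) + U
U = -333.8 − (+295.5) = -629.3 kJ/mol

U = -629.3 kJ/mol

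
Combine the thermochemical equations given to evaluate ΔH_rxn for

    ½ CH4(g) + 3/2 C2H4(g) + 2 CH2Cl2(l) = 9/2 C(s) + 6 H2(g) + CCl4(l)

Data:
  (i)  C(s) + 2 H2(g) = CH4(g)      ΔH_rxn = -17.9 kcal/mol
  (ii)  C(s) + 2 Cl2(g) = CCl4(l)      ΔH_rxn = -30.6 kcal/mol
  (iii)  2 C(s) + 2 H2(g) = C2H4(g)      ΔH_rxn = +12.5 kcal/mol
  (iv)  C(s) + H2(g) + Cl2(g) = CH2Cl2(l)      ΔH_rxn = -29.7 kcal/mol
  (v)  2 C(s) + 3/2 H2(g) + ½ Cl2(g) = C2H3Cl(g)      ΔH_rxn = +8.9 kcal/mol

(i) reversed and × 1/2 (CH4(g) must end up as a reactant; ×1/2 to match 1/2 CH4(g) in the target): (-1/2)·(-17.9) = +8.95 kcal/mol
(ii) as written (CCl4(l) already on the product side): -30.6 kcal/mol
(iii) reversed and × 3/2 (reverse to put C2H4(g) on the reactant side; ×3/2 to match 3/2 C2H4(g) in the target): (-3/2)·(+12.5) = -18.75 kcal/mol
(iv) reversed and × 2 (CH2Cl2(l) must end up as a reactant; ×2 to match 2 CH2Cl2(l) in the target): (-2)·(-29.7) = +59.4 kcal/mol
(v): not needed (C2H3Cl(g) appears nowhere else).
By Hess's law, ΔH_rxn = (-1/2)·(-17.9) + (1)·(-30.6) + (-3/2)·(+12.5) + (-2)·(-29.7) = 19.0 kcal/mol

ΔH_rxn = 19.0 kcal/mol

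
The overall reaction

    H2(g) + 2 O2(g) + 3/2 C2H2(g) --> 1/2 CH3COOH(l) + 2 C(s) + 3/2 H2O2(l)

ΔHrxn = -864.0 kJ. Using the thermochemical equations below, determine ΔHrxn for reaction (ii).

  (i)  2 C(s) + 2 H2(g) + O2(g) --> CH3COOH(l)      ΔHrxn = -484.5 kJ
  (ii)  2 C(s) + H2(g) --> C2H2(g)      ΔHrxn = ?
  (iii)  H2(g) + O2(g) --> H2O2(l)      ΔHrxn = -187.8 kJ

(i) × 1/2 (×1/2 to match 1/2 CH3COOH(l) in the target): (1/2)·(-484.5) = -242.25 kJ
(ii) reversed and × 3/2 (C2H2(g) must end up as a reactant; scale by 3/2 for the 3/2 C2H2(g)): contributes −3/2·x
(iii) × 3/2 (×3/2 to match 3/2 H2O2(l) in the target): (3/2)·(-187.8) = -281.7 kJ
-864.0 = (-242.25) + (-281.7) − 3/2·x
x = (-864.0 − (-523.95)) / (-3/2) = 226.7 kJ

ΔHrxn = 226.7 kJ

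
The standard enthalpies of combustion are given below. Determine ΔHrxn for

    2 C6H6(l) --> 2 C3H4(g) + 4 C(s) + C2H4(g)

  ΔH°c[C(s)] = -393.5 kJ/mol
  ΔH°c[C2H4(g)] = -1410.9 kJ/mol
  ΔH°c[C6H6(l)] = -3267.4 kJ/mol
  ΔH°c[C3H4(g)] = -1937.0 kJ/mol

Using ΔH = Σ nΔHc°(reactants) − Σ nΔHc°(products):
= [2·(-3267.4)] − [2·(-1937.0) + 4·(-393.5) + 1·(-1410.9)]
= 324.1 kJ/mol

ΔHrxn = 324.1 kJ/mol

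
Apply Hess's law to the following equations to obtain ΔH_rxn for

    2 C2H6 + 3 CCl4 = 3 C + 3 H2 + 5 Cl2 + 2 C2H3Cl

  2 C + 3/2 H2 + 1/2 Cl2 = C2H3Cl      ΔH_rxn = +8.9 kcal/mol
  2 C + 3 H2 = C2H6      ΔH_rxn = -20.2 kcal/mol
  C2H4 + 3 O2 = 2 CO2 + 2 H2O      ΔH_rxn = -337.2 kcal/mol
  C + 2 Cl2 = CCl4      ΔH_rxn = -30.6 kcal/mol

ΔH_rxn = 150.0 kcal/mol

equation 1 × 2: (2)·(+8.9) = +17.8 kcal/mol
equation 2 reversed and × 2: (-2)·(-20.2) = +40.4 kcal/mol
equation 3: not needed.
equation 4 reversed and × 3: (-3)·(-30.6) = +91.8 kcal/mol
ΔH_rxn = (2)·(+8.9) + (-2)·(-20.2) + (-3)·(-30.6) = 150.0 kcal/mol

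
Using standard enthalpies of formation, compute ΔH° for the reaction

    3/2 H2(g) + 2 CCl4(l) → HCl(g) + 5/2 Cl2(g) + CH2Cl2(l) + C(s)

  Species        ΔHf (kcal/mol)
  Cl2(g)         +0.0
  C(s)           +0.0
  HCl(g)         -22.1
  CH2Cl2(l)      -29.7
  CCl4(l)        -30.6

ΔH° = 9.4 kcal/mol

ΔH°rxn = Σ nΔHf°(products) − Σ nΔHf°(reactants).
Products: 1·(-22.1) + 5/2·(+0.0) + 1·(-29.7) + 1·(+0.0) = -51.8
Reactants: 3/2·(+0.0) + 2·(-30.6) = -61.2
ΔH° = (-51.8) − (-61.2) = 9.4 kcal/mol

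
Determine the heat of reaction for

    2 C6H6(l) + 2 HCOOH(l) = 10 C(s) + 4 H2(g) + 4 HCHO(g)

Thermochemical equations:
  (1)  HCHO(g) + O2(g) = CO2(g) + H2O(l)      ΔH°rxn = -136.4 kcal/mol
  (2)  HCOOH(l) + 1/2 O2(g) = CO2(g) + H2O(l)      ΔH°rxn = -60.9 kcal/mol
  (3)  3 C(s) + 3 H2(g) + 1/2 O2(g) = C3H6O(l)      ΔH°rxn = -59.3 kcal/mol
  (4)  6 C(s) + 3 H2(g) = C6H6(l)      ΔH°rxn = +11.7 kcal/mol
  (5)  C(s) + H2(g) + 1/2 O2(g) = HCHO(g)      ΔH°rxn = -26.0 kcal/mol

(1) reversed and × 2: (-2)·(-136.4) = +272.8 kcal/mol
(2) × 2: (2)·(-60.9) = -121.8 kcal/mol
(3): not needed.
(4) reversed and × 2: (-2)·(+11.7) = -23.4 kcal/mol
(5) × 2: (2)·(-26.0) = -52.0 kcal/mol
By Hess's law, ΔH°rxn = (+272.8) + (-121.8) + (-23.4) + (-52.0) = 75.6 kcal/mol

ΔH°rxn = 75.6 kcal/mol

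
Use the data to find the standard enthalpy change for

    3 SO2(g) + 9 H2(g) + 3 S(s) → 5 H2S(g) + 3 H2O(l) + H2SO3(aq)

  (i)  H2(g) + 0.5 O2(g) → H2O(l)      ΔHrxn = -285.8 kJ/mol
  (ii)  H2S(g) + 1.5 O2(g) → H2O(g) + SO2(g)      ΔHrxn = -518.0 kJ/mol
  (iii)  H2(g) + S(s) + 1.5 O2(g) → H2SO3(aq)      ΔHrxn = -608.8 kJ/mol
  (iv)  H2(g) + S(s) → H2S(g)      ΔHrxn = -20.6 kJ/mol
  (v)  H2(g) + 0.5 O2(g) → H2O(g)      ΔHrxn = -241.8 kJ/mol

(i) × 3: (3)·(-285.8) = -857.4 kJ/mol
(ii) reversed and × 3: (-3)·(-518.0) = +1554.0 kJ/mol
(iii) as written: -608.8 kJ/mol
(iv) × 2: (2)·(-20.6) = -41.2 kJ/mol
(v) × 3: (3)·(-241.8) = -725.4 kJ/mol
By Hess's law, ΔHrxn = (-857.4) + (+1554.0) + (-608.8) + (-41.2) + (-725.4) = -678.8 kJ/mol

ΔHrxn = -678.8 kJ/mol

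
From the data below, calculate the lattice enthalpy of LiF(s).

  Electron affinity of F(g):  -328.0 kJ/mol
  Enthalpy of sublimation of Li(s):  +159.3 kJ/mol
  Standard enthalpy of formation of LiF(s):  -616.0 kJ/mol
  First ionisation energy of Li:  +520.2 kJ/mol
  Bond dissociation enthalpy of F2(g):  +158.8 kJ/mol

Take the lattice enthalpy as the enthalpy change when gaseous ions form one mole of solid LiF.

U = -1046.9 kJ/mol

ΔHf° = 1·ΔHsub + 1·(ΣIE) + 1/2·D(F2) + 1·EA + U
-616.0 = 1·(+159.3) + 1·(+520.2) + 1/2·(+158.8) + 1·(-328.0) + U
U = -616.0 − (+430.9) = -1046.9 kJ/mol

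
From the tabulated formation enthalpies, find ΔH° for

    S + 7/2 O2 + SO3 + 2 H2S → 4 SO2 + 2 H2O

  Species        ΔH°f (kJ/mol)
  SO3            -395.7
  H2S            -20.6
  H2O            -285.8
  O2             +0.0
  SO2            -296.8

ΔH° = -1321.9 kJ/mol

ΔH°rxn = Σ nΔHf°(products) − Σ nΔHf°(reactants).
Products: 4·(-296.8) + 2·(-285.8) = -1758.8
Reactants: 1·(+0.0) + 7/2·(+0.0) + 1·(-395.7) + 2·(-20.6) = -436.9
ΔH° = (-1758.8) − (-436.9) = -1321.9 kJ/mol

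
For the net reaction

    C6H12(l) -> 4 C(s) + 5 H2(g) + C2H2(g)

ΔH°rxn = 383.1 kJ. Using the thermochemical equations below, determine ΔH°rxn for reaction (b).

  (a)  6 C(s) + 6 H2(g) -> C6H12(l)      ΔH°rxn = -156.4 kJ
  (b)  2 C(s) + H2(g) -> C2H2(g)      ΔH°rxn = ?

ΔH°rxn = 226.7 kJ

(a) reversed (C6H12(l) must end up as a reactant): +156.4 kJ
(b) as written (C2H2(g) already on the product side): contributes x
+383.1 = (+156.4) + x
x = (+383.1 − (+156.4)) / (1) = 226.7 kJ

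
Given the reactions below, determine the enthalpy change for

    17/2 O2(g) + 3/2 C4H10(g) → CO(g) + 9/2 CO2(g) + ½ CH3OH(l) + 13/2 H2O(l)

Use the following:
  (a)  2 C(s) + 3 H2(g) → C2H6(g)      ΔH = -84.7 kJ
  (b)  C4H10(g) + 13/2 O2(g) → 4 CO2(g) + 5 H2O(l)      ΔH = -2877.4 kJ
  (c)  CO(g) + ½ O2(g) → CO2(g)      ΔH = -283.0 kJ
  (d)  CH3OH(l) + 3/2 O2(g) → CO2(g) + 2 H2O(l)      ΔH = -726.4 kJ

(a): not needed.
(b) × 3/2: (3/2)·(-2877.4) = -4316.1 kJ
(c) reversed: +283.0 kJ
(d) reversed and × 1/2: (-1/2)·(-726.4) = +363.2 kJ
Combining the equations, ΔH = (-4316.1) + (+283.0) + (+363.2) = -3669.9 kJ

ΔH = -3669.9 kJ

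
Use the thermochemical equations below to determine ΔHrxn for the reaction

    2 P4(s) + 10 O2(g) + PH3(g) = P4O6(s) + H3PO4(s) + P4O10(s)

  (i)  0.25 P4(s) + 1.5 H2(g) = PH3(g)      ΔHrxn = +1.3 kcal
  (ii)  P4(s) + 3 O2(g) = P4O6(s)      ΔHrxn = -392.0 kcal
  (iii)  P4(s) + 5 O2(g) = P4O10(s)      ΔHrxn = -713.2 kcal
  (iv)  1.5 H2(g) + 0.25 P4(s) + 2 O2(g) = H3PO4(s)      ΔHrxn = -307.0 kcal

(i) reversed: -1.3 kcal
(ii) as written: -392.0 kcal
(iii) as written: -713.2 kcal
(iv) as written: -307.0 kcal
ΔHrxn = (-1)·(+1.3) + (1)·(-392.0) + (1)·(-713.2) + (1)·(-307.0) = -1413.5 kcal

ΔHrxn = -1413.5 kcal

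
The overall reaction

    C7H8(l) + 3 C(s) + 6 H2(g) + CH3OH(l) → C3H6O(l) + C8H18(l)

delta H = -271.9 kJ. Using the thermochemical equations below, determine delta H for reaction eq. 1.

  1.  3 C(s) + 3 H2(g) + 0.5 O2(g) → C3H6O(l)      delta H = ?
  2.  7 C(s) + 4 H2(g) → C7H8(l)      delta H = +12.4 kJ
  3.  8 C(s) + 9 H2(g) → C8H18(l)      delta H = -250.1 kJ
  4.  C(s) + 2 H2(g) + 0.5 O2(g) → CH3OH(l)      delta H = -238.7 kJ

delta H = -248.1 kJ

eq. 1 as written: contributes x
eq. 2 reversed: -12.4 kJ
eq. 3 as written: -250.1 kJ
eq. 4 reversed: +238.7 kJ
-271.9 = (-12.4) + (-250.1) + (+238.7) + x
x = (-271.9 − (-23.8)) / (1) = -248.1 kJ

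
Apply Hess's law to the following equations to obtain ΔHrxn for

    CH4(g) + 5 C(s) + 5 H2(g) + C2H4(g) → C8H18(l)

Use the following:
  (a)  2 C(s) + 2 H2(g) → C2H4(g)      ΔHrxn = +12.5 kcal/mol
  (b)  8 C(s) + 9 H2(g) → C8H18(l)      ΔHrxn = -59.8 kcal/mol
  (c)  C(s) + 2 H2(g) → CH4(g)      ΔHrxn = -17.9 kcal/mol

ΔHrxn = -54.4 kcal/mol

(a) reversed: -12.5 kcal/mol
(b) as written: -59.8 kcal/mol
(c) reversed: +17.9 kcal/mol
ΔHrxn = (-1)·(+12.5) + (1)·(-59.8) + (-1)·(-17.9) = -54.4 kcal/mol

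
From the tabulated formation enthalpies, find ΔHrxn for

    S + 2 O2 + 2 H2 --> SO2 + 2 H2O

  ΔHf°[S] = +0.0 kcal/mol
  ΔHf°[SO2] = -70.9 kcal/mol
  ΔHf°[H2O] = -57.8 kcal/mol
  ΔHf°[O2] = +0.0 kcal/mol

ΔHrxn = -186.5 kcal/mol

ΔH°rxn = Σ nΔHf°(products) − Σ nΔHf°(reactants).
Products: 1·(-70.9) + 2·(-57.8) = -186.5
Reactants: 1·(+0.0) + 2·(+0.0) + 2·(+0.0) = +0.0
ΔHrxn = (-186.5) − (+0.0) = -186.5 kcal/mol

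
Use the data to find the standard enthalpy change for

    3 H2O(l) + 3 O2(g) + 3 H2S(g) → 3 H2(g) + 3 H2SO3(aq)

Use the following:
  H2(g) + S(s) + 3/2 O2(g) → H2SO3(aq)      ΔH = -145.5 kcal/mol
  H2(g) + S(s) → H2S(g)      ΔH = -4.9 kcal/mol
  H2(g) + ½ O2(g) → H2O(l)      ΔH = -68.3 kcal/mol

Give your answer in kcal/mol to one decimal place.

equation 1 × 3 (×3 to match 3 H2SO3(aq) in the target): (3)·(-145.5) = -436.5 kcal/mol
equation 2 reversed and × 3 (H2S(g) must end up as a reactant; scale by 3 for the 3 H2S(g)): (-3)·(-4.9) = +14.7 kcal/mol
equation 3 reversed and × 3 (H2O(l) must end up as a reactant; ×3 to match 3 H2O(l) in the target): (-3)·(-68.3) = +204.9 kcal/mol
Since enthalpy is a state function, ΔH = (3)·(-145.5) + (-3)·(-4.9) + (-3)·(-68.3) = -216.9 kcal/mol

ΔH = -216.9 kcal/mol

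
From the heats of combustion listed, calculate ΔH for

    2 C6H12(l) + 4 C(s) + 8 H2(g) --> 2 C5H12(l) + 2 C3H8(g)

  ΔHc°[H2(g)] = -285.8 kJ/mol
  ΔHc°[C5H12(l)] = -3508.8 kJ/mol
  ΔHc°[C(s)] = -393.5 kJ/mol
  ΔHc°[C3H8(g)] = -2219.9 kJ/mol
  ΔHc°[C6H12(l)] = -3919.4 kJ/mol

ΔH = -241.8 kJ/mol

Using ΔH = Σ nΔHc°(reactants) − Σ nΔHc°(products):
= [2·(-3919.4) + 4·(-393.5) + 8·(-285.8)] − [2·(-3508.8) + 2·(-2219.9)]
= -241.8 kJ/mol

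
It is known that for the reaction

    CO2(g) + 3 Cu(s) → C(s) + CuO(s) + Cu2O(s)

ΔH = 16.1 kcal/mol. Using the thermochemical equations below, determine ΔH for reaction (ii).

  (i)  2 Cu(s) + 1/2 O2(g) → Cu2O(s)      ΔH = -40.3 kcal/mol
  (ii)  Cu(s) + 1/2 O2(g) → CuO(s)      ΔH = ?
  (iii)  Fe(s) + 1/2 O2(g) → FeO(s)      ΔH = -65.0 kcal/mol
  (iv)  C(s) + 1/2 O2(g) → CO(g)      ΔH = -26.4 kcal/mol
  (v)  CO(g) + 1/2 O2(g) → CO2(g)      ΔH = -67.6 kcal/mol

(i) as written: -40.3 kcal/mol
(ii) as written: contributes x
(iii): not needed.
(iv) reversed: +26.4 kcal/mol
(v) reversed: +67.6 kcal/mol
+16.1 = (-40.3) + (+26.4) + (+67.6) + x
x = (+16.1 − (+53.7)) / (1) = -37.6 kcal/mol

ΔH = -37.6 kcal/mol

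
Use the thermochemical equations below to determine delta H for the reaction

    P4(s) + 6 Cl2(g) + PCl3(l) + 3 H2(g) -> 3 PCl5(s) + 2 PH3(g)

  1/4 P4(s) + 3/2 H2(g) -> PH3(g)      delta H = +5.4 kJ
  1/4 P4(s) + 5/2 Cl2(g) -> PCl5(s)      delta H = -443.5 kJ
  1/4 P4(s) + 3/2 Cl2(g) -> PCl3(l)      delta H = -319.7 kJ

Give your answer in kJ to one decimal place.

delta H = -1000.0 kJ

equation 1 × 2 (×2 to match 2 PH3(g) in the target): (2)·(+5.4) = +10.8 kJ
equation 2 × 3 (×3 to match 3 PCl5(s) in the target): (3)·(-443.5) = -1330.5 kJ
equation 3 reversed (reverse to put PCl3(l) on the reactant side): +319.7 kJ
Since enthalpy is a state function, delta H = (2)·(+5.4) + (3)·(-443.5) + (-1)·(-319.7) = -1000.0 kJ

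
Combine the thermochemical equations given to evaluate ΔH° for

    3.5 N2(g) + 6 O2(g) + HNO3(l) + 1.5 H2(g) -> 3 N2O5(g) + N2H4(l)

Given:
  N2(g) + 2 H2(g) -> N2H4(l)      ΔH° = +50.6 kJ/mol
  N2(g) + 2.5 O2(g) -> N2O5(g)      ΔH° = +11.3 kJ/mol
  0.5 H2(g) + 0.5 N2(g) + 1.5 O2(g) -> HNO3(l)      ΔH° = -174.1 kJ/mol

ΔH° = 258.6 kJ/mol

equation 1 as written (N2H4(l) already on the product side): +50.6 kJ/mol
equation 2 × 3 (scale by 3 for the 3 N2O5(g)): (3)·(+11.3) = +33.9 kJ/mol
equation 3 reversed (reverse to put HNO3(l) on the reactant side): +174.1 kJ/mol
ΔH° = (1)·(+50.6) + (3)·(+11.3) + (-1)·(-174.1) = 258.6 kJ/mol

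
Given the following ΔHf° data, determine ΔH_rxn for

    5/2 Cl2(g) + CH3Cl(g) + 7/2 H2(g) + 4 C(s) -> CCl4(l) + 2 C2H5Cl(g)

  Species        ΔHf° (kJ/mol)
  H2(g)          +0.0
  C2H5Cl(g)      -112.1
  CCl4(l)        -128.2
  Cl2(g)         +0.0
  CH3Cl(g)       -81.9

ΔH_rxn = -270.5 kJ/mol

Products: 1·(-128.2) + 2·(-112.1) = -352.4
Reactants: 5/2·(+0.0) + 1·(-81.9) + 7/2·(+0.0) + 4·(+0.0) = -81.9
ΔH_rxn = (-352.4) − (-81.9) = -270.5 kJ/mol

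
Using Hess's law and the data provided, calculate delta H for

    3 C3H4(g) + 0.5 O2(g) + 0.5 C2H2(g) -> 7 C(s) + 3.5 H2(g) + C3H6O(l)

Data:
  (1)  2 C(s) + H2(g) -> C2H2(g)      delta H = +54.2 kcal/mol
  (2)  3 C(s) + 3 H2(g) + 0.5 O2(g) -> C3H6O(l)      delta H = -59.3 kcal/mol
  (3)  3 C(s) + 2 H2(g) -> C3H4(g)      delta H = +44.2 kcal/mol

delta H = -219.0 kcal/mol

(1) reversed and × 1/2 (reverse to put C2H2(g) on the reactant side; ×1/2 to match 1/2 C2H2(g) in the target): (-1/2)·(+54.2) = -27.1 kcal/mol
(2) as written (C3H6O(l) already on the product side): -59.3 kcal/mol
(3) reversed and × 3 (reverse to put C3H4(g) on the reactant side; scale by 3 for the 3 C3H4(g)): (-3)·(+44.2) = -132.6 kcal/mol
Summing the manipulated equations, delta H = (-27.1) + (-59.3) + (-132.6) = -219.0 kcal/mol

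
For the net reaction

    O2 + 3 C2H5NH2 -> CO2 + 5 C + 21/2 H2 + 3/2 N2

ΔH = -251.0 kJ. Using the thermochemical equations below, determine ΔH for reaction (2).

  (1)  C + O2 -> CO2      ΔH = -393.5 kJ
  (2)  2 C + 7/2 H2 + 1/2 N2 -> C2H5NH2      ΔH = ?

ΔH = -47.5 kJ

(1) as written (CO2 already on the product side): -393.5 kJ
(2) reversed and × 3 (C2H5NH2 must end up as a reactant; scale by 3 for the 3 C2H5NH2): contributes −3·x
-251.0 = (-393.5) − 3·x
x = (-251.0 − (-393.5)) / (-3) = -47.5 kJ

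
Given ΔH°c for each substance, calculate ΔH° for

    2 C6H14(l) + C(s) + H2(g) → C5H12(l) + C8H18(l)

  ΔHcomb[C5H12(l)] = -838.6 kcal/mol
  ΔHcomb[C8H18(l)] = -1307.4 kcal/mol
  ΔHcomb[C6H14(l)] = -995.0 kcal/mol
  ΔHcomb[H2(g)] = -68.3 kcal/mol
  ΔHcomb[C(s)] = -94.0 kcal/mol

ΔH° = -6.3 kcal/mol

Using ΔH = Σ nΔHc°(reactants) − Σ nΔHc°(products):
= [2·(-995.0) + 1·(-94.0) + 1·(-68.3)] − [1·(-838.6) + 1·(-1307.4)]
= -6.3 kcal/mol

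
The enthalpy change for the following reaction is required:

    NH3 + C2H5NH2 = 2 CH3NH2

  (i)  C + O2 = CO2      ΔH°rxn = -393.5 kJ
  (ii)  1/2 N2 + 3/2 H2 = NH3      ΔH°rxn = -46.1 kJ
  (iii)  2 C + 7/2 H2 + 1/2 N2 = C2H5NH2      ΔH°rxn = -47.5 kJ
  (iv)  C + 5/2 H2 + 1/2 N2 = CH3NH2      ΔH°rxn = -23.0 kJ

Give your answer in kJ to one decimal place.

ΔH°rxn = 47.6 kJ

(i): not needed.
(ii) reversed: +46.1 kJ
(iii) reversed: +47.5 kJ
(iv) × 2: (2)·(-23.0) = -46.0 kJ
ΔH°rxn = (+46.1) + (+47.5) + (-46.0) = 47.6 kJ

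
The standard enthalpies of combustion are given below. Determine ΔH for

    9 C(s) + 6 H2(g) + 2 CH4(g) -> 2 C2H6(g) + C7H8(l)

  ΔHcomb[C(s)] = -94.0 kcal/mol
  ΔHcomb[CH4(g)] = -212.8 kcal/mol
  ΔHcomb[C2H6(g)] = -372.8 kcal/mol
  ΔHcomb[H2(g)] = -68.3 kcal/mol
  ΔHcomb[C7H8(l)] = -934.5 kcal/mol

Using ΔH = Σ nΔHc°(reactants) − Σ nΔHc°(products):
= [9·(-94.0) + 6·(-68.3) + 2·(-212.8)] − [2·(-372.8) + 1·(-934.5)]
= -1.3 kcal/mol

ΔH = -1.3 kcal/mol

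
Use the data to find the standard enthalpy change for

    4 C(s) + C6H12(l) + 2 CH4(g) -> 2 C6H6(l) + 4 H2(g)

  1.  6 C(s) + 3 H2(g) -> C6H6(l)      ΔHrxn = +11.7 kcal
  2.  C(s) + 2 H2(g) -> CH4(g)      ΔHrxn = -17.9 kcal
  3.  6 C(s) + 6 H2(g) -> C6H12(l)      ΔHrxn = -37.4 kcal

eq. 1 × 2 (×2 to match 2 C6H6(l) in the target): (2)·(+11.7) = +23.4 kcal
eq. 2 reversed and × 2 (reverse to put CH4(g) on the reactant side; ×2 to match 2 CH4(g) in the target): (-2)·(-17.9) = +35.8 kcal
eq. 3 reversed (reverse to put C6H12(l) on the reactant side): +37.4 kcal
Combining the equations, ΔHrxn = (+23.4) + (+35.8) + (+37.4) = 96.6 kcal

ΔHrxn = 96.6 kcal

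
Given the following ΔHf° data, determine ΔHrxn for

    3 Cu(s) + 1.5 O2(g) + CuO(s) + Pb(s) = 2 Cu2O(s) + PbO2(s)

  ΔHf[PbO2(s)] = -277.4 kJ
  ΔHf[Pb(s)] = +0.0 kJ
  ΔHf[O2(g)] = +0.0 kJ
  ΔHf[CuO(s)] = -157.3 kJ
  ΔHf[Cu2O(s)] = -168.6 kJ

ΔH°rxn = Σ nΔHf°(products) − Σ nΔHf°(reactants).
Products: 2·(-168.6) + 1·(-277.4) = -614.6
Reactants: 3·(+0.0) + 3/2·(+0.0) + 1·(-157.3) + 1·(+0.0) = -157.3
ΔHrxn = (-614.6) − (-157.3) = -457.3 kJ

ΔHrxn = -457.3 kJ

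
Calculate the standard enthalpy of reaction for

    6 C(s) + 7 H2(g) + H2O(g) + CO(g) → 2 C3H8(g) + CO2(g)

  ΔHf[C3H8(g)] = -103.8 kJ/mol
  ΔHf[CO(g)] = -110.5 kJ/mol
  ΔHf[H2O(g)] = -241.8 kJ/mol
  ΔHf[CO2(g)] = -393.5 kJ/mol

Products: 2·(-103.8) + 1·(-393.5) = -601.1
Reactants: 6·(+0.0) + 7·(+0.0) + 1·(-241.8) + 1·(-110.5) = -352.3
ΔH°rxn = (-601.1) − (-352.3) = -248.8 kJ/mol

ΔH°rxn = -248.8 kJ/mol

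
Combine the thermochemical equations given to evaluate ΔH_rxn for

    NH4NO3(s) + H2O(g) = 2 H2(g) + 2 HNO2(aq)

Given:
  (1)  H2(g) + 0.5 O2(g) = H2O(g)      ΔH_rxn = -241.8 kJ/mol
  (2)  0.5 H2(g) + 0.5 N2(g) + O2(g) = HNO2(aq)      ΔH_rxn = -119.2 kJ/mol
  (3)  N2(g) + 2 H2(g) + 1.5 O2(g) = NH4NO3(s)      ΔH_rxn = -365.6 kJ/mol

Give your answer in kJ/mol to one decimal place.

(1) reversed: +241.8 kJ/mol
(2) × 2: (2)·(-119.2) = -238.4 kJ/mol
(3) reversed: +365.6 kJ/mol
By Hess's law, ΔH_rxn = (+241.8) + (-238.4) + (+365.6) = 369.0 kJ/mol

ΔH_rxn = 369.0 kJ/mol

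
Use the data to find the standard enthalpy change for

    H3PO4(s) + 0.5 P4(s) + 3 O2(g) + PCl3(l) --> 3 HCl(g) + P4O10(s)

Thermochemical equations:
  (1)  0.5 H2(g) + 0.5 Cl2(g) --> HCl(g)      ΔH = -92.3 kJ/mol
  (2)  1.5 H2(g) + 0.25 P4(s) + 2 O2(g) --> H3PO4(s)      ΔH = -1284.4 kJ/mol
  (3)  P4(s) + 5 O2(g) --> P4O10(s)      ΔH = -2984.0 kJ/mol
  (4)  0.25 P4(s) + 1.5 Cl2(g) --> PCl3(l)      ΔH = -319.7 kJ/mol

(1) × 3 (×3 to match 3 HCl(g) in the target): (3)·(-92.3) = -276.9 kJ/mol
(2) reversed (reverse to put H3PO4(s) on the reactant side): +1284.4 kJ/mol
(3) as written (P4O10(s) already on the product side): -2984.0 kJ/mol
(4) reversed (PCl3(l) must end up as a reactant): +319.7 kJ/mol
Combining the equations, ΔH = (-276.9) + (+1284.4) + (-2984.0) + (+319.7) = -1656.8 kJ/mol

ΔH = -1656.8 kJ/mol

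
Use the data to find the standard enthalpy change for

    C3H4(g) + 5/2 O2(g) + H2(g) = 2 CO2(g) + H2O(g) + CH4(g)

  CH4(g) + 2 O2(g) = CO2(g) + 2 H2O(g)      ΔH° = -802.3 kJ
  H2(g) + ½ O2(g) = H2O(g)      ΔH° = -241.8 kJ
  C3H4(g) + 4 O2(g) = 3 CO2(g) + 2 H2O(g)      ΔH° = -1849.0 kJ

equation 1 reversed (CH4(g) must end up as a product): +802.3 kJ
equation 2 as written (H2(g) already on the reactant side): -241.8 kJ
equation 3 as written (C3H4(g) already on the reactant side): -1849.0 kJ
Since enthalpy is a state function, ΔH° = (-1)·(-802.3) + (1)·(-241.8) + (1)·(-1849.0) = -1288.5 kJ

ΔH° = -1288.5 kJ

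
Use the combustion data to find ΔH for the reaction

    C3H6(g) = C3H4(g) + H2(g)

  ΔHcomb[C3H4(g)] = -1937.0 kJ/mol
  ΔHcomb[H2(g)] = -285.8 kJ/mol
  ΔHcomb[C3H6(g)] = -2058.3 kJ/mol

With combustion enthalpies, reactants minus products:
= [1·(-2058.3)] − [1·(-1937.0) + 1·(-285.8)]
= 164.5 kJ/mol

ΔH = 164.5 kJ/mol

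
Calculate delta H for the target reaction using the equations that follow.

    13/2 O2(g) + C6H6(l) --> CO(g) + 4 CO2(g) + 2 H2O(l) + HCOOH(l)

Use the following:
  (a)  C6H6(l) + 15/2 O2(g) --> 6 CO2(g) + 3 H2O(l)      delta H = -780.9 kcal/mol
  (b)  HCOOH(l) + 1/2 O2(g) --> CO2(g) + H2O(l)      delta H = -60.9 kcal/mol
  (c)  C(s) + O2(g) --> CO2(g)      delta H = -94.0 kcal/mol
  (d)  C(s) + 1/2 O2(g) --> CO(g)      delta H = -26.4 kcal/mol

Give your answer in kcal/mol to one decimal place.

(a) as written: -780.9 kcal/mol
(b) reversed: +60.9 kcal/mol
(c) reversed: +94.0 kcal/mol
(d) as written: -26.4 kcal/mol
delta H = (-780.9) + (+60.9) + (+94.0) + (-26.4) = -652.4 kcal/mol

delta H = -652.4 kcal/mol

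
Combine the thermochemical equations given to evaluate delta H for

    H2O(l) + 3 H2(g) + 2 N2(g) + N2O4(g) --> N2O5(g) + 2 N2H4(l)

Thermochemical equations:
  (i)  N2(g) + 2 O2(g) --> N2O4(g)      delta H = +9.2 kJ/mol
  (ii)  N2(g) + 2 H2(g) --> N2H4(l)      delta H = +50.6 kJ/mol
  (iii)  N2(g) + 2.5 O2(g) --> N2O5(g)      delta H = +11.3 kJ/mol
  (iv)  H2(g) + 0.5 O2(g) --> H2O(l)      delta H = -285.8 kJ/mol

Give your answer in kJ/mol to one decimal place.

(i) reversed: -9.2 kJ/mol
(ii) × 2: (2)·(+50.6) = +101.2 kJ/mol
(iii) as written: +11.3 kJ/mol
(iv) reversed: +285.8 kJ/mol
delta H = (-9.2) + (+101.2) + (+11.3) + (+285.8) = 389.1 kJ/mol

delta H = 389.1 kJ/mol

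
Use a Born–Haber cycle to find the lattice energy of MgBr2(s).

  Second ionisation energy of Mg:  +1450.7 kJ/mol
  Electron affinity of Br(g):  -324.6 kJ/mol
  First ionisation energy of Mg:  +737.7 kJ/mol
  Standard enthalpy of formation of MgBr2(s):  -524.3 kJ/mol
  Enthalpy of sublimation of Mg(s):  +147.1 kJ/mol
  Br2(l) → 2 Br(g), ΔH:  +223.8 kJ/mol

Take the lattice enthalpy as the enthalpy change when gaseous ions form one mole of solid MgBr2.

ΔHf° = 1·ΔHsub + 1·(ΣIE) + 1·D(Br2) + 2·EA + U
-524.3 = 1·(+147.1) + 1·(+2188.4) + 1·(+223.8) + 2·(-324.6) + U
U = -524.3 − (+1910.1) = -2434.4 kJ/mol

U = -2434.4 kJ/mol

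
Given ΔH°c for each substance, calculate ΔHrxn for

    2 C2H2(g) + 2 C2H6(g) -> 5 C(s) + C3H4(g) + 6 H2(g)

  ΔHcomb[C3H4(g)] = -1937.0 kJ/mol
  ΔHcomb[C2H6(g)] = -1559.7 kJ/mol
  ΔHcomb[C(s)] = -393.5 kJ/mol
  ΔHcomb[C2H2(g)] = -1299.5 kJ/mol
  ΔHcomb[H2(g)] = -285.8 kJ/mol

With combustion enthalpies, reactants minus products:
= [2·(-1299.5) + 2·(-1559.7)] − [5·(-393.5) + 1·(-1937.0) + 6·(-285.8)]
= -99.1 kJ/mol

ΔHrxn = -99.1 kJ/mol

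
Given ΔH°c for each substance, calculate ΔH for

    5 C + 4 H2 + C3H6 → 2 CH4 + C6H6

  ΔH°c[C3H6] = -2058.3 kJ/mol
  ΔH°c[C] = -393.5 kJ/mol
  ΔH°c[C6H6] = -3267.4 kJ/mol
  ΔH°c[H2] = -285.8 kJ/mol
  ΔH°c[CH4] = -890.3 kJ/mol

Using ΔH = Σ nΔHc°(reactants) − Σ nΔHc°(products):
= [5·(-393.5) + 4·(-285.8) + 1·(-2058.3)] − [2·(-890.3) + 1·(-3267.4)]
= -121.0 kJ/mol

ΔH = -121.0 kJ/mol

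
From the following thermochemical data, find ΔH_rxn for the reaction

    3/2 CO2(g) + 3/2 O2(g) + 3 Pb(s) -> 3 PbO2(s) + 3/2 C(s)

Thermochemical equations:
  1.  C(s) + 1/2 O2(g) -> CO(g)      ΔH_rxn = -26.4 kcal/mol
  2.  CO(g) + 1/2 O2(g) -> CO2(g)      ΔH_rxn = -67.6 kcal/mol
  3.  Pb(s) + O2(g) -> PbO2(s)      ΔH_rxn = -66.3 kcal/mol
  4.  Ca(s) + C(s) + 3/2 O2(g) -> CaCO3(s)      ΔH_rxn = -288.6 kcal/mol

ΔH_rxn = -57.9 kcal/mol

eq. 1 reversed and × 3/2: (-3/2)·(-26.4) = +39.6 kcal/mol
eq. 2 reversed and × 3/2: (-3/2)·(-67.6) = +101.4 kcal/mol
eq. 3 × 3: (3)·(-66.3) = -198.9 kcal/mol
eq. 4: not needed.
ΔH_rxn = (-3/2)·(-26.4) + (-3/2)·(-67.6) + (3)·(-66.3) = -57.9 kcal/mol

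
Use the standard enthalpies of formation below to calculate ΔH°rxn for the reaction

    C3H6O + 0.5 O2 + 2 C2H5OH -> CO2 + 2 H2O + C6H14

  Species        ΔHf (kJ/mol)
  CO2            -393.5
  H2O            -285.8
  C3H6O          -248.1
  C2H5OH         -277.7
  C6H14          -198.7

ΔH°rxn = -360.3 kJ/mol

Products: 1·(-393.5) + 2·(-285.8) + 1·(-198.7) = -1163.8
Reactants: 1·(-248.1) + 1/2·(+0.0) + 2·(-277.7) = -803.5
ΔH°rxn = (-1163.8) − (-803.5) = -360.3 kJ/mol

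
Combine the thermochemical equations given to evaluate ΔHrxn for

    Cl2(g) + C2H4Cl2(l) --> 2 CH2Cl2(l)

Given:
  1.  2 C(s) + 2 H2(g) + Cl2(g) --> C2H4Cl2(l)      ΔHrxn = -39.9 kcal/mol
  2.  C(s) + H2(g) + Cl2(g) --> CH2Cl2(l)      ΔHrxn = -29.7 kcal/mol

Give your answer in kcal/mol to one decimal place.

ΔHrxn = -19.5 kcal/mol

eq. 1 reversed (C2H4Cl2(l) must end up as a reactant): +39.9 kcal/mol
eq. 2 × 2 (×2 to match 2 CH2Cl2(l) in the target): (2)·(-29.7) = -59.4 kcal/mol
Combining the equations, ΔHrxn = (+39.9) + (-59.4) = -19.5 kcal/mol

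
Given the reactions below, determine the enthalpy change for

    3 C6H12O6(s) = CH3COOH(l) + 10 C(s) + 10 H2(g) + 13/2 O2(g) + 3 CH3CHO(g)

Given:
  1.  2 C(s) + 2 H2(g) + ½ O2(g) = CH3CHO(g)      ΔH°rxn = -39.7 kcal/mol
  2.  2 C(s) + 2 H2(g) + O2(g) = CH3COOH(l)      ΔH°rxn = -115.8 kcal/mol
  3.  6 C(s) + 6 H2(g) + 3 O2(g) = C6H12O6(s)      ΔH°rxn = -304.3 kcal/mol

ΔH°rxn = 678.0 kcal/mol

eq. 1 × 3 (scale by 3 for the 3 CH3CHO(g)): (3)·(-39.7) = -119.1 kcal/mol
eq. 2 as written (CH3COOH(l) already on the product side): -115.8 kcal/mol
eq. 3 reversed and × 3 (reverse to put C6H12O6(s) on the reactant side; ×3 to match 3 C6H12O6(s) in the target): (-3)·(-304.3) = +912.9 kcal/mol
ΔH°rxn = (3)·(-39.7) + (1)·(-115.8) + (-3)·(-304.3) = 678.0 kcal/mol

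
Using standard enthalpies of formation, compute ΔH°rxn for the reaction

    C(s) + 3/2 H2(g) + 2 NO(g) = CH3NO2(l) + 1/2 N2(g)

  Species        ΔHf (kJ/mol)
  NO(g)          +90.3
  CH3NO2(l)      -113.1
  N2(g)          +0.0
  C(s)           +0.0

Products: 1·(-113.1) + 1/2·(+0.0) = -113.1
Reactants: 1·(+0.0) + 3/2·(+0.0) + 2·(+90.3) = +180.6
ΔH°rxn = (-113.1) − (+180.6) = -293.7 kJ/mol

ΔH°rxn = -293.7 kJ/mol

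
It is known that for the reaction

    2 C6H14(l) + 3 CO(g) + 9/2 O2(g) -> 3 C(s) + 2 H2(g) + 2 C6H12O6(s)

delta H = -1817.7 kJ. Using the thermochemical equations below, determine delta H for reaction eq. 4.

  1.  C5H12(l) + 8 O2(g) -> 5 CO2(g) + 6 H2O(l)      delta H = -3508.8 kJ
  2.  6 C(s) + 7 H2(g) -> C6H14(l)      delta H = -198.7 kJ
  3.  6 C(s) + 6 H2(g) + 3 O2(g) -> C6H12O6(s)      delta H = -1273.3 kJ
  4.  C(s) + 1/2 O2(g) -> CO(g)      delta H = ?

delta H = -110.5 kJ

eq. 1: not needed.
eq. 2 reversed and × 2: (-2)·(-198.7) = +397.4 kJ
eq. 3 × 2: (2)·(-1273.3) = -2546.6 kJ
eq. 4 reversed and × 3: contributes −3·x
-1817.7 = (+397.4) + (-2546.6) − 3·x
x = (-1817.7 − (-2149.2)) / (-3) = -110.5 kJ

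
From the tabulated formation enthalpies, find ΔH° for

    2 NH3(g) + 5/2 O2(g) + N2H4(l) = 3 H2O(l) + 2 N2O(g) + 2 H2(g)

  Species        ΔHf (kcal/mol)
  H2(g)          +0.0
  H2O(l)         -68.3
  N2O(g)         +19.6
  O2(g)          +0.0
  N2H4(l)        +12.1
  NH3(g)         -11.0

ΔH°rxn = Σ nΔHf°(products) − Σ nΔHf°(reactants).
Products: 3·(-68.3) + 2·(+19.6) + 2·(+0.0) = -165.7
Reactants: 2·(-11.0) + 5/2·(+0.0) + 1·(+12.1) = -9.9
ΔH° = (-165.7) − (-9.9) = -155.8 kcal/mol

ΔH° = -155.8 kcal/mol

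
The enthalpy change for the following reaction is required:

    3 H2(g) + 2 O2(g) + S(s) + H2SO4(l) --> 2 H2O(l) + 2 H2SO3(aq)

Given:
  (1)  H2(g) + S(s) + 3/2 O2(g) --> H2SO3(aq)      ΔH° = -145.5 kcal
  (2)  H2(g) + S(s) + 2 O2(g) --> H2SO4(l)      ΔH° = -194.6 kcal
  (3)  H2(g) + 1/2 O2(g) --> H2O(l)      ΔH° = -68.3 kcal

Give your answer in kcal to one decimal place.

ΔH° = -233.0 kcal

(1) × 2: (2)·(-145.5) = -291.0 kcal
(2) reversed: +194.6 kcal
(3) × 2: (2)·(-68.3) = -136.6 kcal
Combining the equations, ΔH° = (2)·(-145.5) + (-1)·(-194.6) + (2)·(-68.3) = -233.0 kcal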